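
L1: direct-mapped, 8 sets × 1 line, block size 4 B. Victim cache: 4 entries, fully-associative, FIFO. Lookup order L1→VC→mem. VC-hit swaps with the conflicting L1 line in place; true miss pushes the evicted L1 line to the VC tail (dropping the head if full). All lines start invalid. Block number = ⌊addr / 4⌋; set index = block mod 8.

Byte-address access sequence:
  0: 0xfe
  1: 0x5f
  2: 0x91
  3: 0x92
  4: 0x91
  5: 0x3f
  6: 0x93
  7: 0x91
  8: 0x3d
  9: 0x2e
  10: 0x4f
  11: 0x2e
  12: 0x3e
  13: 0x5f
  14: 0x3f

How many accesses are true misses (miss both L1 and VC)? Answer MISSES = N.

MISSES = 6

0: 0xfe (blk 63, set 7) → MISS  vc=[]
1: 0x5f (blk 23, set 7) → MISS  vc=[63]
2: 0x91 (blk 36, set 4) → MISS  vc=[63]
3: 0x92 (blk 36, set 4) → L1-HIT  vc=[63]
4: 0x91 (blk 36, set 4) → L1-HIT  vc=[63]
5: 0x3f (blk 15, set 7) → MISS  vc=[63, 23]
6: 0x93 (blk 36, set 4) → L1-HIT  vc=[63, 23]
7: 0x91 (blk 36, set 4) → L1-HIT  vc=[63, 23]
8: 0x3d (blk 15, set 7) → L1-HIT  vc=[63, 23]
9: 0x2e (blk 11, set 3) → MISS  vc=[63, 23]
10: 0x4f (blk 19, set 3) → MISS  vc=[63, 23, 11]
11: 0x2e (blk 11, set 3) → VC-HIT  vc=[63, 23, 19]
12: 0x3e (blk 15, set 7) → L1-HIT  vc=[63, 23, 19]
13: 0x5f (blk 23, set 7) → VC-HIT  vc=[63, 15, 19]
14: 0x3f (blk 15, set 7) → VC-HIT  vc=[63, 23, 19]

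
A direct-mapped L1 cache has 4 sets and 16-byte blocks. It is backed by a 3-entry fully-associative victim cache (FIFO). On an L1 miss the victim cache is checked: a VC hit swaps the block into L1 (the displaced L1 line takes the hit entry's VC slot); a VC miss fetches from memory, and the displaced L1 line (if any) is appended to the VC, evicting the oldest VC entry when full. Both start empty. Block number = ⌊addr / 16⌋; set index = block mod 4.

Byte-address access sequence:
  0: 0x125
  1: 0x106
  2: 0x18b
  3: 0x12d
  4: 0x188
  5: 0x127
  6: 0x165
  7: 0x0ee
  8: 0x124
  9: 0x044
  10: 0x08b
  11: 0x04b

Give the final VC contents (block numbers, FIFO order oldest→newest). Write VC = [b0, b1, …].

0: 0x125 (blk 18, set 2) → MISS  vc=[]
1: 0x106 (blk 16, set 0) → MISS  vc=[]
2: 0x18b (blk 24, set 0) → MISS  vc=[16]
3: 0x12d (blk 18, set 2) → L1-HIT  vc=[16]
4: 0x188 (blk 24, set 0) → L1-HIT  vc=[16]
5: 0x127 (blk 18, set 2) → L1-HIT  vc=[16]
6: 0x165 (blk 22, set 2) → MISS  vc=[16, 18]
7: 0xee (blk 14, set 2) → MISS  vc=[16, 18, 22]
8: 0x124 (blk 18, set 2) → VC-HIT  vc=[16, 14, 22]
9: 0x44 (blk 4, set 0) → MISS  vc=[14, 22, 24]
10: 0x8b (blk 8, set 0) → MISS  vc=[22, 24, 4]
11: 0x4b (blk 4, set 0) → VC-HIT  vc=[22, 24, 8]

VC = [22, 24, 8]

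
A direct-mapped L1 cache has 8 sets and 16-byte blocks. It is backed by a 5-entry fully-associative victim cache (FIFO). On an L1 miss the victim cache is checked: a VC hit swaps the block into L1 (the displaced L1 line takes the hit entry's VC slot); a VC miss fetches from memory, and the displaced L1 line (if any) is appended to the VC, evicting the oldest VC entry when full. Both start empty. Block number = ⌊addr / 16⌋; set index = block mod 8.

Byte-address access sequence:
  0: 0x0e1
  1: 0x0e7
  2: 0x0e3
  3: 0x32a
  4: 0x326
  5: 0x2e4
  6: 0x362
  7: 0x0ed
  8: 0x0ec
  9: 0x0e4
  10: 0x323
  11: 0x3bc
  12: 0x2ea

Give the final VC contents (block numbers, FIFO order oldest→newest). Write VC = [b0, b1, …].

#0 0xe1→b14/s6 MISS; vc=[]
#1 0xe7→b14/s6 L1-HIT; vc=[]
#2 0xe3→b14/s6 L1-HIT; vc=[]
#3 0x32a→b50/s2 MISS; vc=[]
#4 0x326→b50/s2 L1-HIT; vc=[]
#5 0x2e4→b46/s6 MISS; vc=[14]
#6 0x362→b54/s6 MISS; vc=[14,46]
#7 0xed→b14/s6 VC-HIT; vc=[54,46]
#8 0xec→b14/s6 L1-HIT; vc=[54,46]
#9 0xe4→b14/s6 L1-HIT; vc=[54,46]
#10 0x323→b50/s2 L1-HIT; vc=[54,46]
#11 0x3bc→b59/s3 MISS; vc=[54,46]
#12 0x2ea→b46/s6 VC-HIT; vc=[54,14]

VC = [54, 14]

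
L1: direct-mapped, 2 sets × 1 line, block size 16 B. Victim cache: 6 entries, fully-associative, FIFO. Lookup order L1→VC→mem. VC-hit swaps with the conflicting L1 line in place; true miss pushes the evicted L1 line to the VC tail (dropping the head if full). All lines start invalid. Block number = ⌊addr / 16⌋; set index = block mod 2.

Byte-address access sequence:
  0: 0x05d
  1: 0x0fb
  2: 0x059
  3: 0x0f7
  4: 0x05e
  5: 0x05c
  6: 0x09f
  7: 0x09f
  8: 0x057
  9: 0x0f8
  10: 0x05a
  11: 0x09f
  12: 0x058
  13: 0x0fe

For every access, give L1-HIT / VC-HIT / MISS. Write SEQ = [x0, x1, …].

SEQ = [MISS, MISS, VC-HIT, VC-HIT, VC-HIT, L1-HIT, MISS, L1-HIT, VC-HIT, VC-HIT, VC-HIT, VC-HIT, VC-HIT, VC-HIT]

#0 0x5d→b5/s1 MISS; vc=[]
#1 0xfb→b15/s1 MISS; vc=[5]
#2 0x59→b5/s1 VC-HIT; vc=[15]
#3 0xf7→b15/s1 VC-HIT; vc=[5]
#4 0x5e→b5/s1 VC-HIT; vc=[15]
#5 0x5c→b5/s1 L1-HIT; vc=[15]
#6 0x9f→b9/s1 MISS; vc=[15,5]
#7 0x9f→b9/s1 L1-HIT; vc=[15,5]
#8 0x57→b5/s1 VC-HIT; vc=[15,9]
#9 0xf8→b15/s1 VC-HIT; vc=[5,9]
#10 0x5a→b5/s1 VC-HIT; vc=[15,9]
#11 0x9f→b9/s1 VC-HIT; vc=[15,5]
#12 0x58→b5/s1 VC-HIT; vc=[15,9]
#13 0xfe→b15/s1 VC-HIT; vc=[5,9]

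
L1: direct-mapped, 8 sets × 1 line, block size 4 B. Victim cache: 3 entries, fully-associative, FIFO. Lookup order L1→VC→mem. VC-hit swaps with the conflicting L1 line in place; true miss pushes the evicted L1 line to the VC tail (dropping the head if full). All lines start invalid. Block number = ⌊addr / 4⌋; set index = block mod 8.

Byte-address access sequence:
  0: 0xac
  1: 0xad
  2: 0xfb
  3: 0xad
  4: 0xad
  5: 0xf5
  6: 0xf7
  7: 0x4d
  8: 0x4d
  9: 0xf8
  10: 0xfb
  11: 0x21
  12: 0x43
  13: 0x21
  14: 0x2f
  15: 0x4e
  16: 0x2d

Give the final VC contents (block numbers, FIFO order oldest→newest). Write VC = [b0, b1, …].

VC = [43, 16, 19]

  [0] addr=0xac blk=43 s=3: MISS | VC []
  [1] addr=0xad blk=43 s=3: L1-HIT | VC []
  [2] addr=0xfb blk=62 s=6: MISS | VC []
  [3] addr=0xad blk=43 s=3: L1-HIT | VC []
  [4] addr=0xad blk=43 s=3: L1-HIT | VC []
  [5] addr=0xf5 blk=61 s=5: MISS | VC []
  [6] addr=0xf7 blk=61 s=5: L1-HIT | VC []
  [7] addr=0x4d blk=19 s=3: MISS | VC [43]
  [8] addr=0x4d blk=19 s=3: L1-HIT | VC [43]
  [9] addr=0xf8 blk=62 s=6: L1-HIT | VC [43]
  [10] addr=0xfb blk=62 s=6: L1-HIT | VC [43]
  [11] addr=0x21 blk=8 s=0: MISS | VC [43]
  [12] addr=0x43 blk=16 s=0: MISS | VC [43, 8]
  [13] addr=0x21 blk=8 s=0: VC-HIT | VC [43, 16]
  [14] addr=0x2f blk=11 s=3: MISS | VC [43, 16, 19]
  [15] addr=0x4e blk=19 s=3: VC-HIT | VC [43, 16, 11]
  [16] addr=0x2d blk=11 s=3: VC-HIT | VC [43, 16, 19]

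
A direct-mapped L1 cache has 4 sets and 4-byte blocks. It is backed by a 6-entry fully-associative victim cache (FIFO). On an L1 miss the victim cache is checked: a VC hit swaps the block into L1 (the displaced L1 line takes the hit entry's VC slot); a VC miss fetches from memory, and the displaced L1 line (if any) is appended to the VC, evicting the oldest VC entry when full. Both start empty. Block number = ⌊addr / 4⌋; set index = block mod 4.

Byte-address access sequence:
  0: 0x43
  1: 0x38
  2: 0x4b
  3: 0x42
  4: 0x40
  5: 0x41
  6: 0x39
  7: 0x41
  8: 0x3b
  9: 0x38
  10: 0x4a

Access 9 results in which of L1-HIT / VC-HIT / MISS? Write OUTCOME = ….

  [0] addr=0x43 blk=16 s=0: MISS | VC []
  [1] addr=0x38 blk=14 s=2: MISS | VC []
  [2] addr=0x4b blk=18 s=2: MISS | VC [14]
  [3] addr=0x42 blk=16 s=0: L1-HIT | VC [14]
  [4] addr=0x40 blk=16 s=0: L1-HIT | VC [14]
  [5] addr=0x41 blk=16 s=0: L1-HIT | VC [14]
  [6] addr=0x39 blk=14 s=2: VC-HIT | VC [18]
  [7] addr=0x41 blk=16 s=0: L1-HIT | VC [18]
  [8] addr=0x3b blk=14 s=2: L1-HIT | VC [18]
  [9] addr=0x38 blk=14 s=2: L1-HIT | VC [18]
  [10] addr=0x4a blk=18 s=2: VC-HIT | VC [14]

OUTCOME = L1-HIT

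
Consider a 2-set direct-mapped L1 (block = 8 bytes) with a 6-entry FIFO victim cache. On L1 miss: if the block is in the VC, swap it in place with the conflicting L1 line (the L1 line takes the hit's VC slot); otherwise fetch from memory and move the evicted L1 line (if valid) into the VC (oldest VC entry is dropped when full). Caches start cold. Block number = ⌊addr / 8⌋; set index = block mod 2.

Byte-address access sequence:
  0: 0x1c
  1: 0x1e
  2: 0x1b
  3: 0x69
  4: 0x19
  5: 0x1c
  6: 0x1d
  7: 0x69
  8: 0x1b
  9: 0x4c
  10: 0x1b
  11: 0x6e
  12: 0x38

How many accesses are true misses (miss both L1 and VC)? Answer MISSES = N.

MISSES = 4

#0 0x1c→b3/s1 MISS; vc=[]
#1 0x1e→b3/s1 L1-HIT; vc=[]
#2 0x1b→b3/s1 L1-HIT; vc=[]
#3 0x69→b13/s1 MISS; vc=[3]
#4 0x19→b3/s1 VC-HIT; vc=[13]
#5 0x1c→b3/s1 L1-HIT; vc=[13]
#6 0x1d→b3/s1 L1-HIT; vc=[13]
#7 0x69→b13/s1 VC-HIT; vc=[3]
#8 0x1b→b3/s1 VC-HIT; vc=[13]
#9 0x4c→b9/s1 MISS; vc=[13,3]
#10 0x1b→b3/s1 VC-HIT; vc=[13,9]
#11 0x6e→b13/s1 VC-HIT; vc=[3,9]
#12 0x38→b7/s1 MISS; vc=[3,9,13]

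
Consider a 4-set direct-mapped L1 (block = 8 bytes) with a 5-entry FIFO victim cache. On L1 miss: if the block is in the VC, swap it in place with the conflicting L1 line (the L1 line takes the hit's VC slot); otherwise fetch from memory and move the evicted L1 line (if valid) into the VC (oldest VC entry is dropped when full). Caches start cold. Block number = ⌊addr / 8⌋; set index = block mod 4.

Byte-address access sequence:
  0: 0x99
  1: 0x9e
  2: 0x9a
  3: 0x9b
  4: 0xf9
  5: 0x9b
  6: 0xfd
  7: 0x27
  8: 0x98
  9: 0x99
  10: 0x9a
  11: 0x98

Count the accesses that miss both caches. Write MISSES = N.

MISSES = 3

0: 0x99 (blk 19, set 3) → MISS  vc=[]
1: 0x9e (blk 19, set 3) → L1-HIT  vc=[]
2: 0x9a (blk 19, set 3) → L1-HIT  vc=[]
3: 0x9b (blk 19, set 3) → L1-HIT  vc=[]
4: 0xf9 (blk 31, set 3) → MISS  vc=[19]
5: 0x9b (blk 19, set 3) → VC-HIT  vc=[31]
6: 0xfd (blk 31, set 3) → VC-HIT  vc=[19]
7: 0x27 (blk 4, set 0) → MISS  vc=[19]
8: 0x98 (blk 19, set 3) → VC-HIT  vc=[31]
9: 0x99 (blk 19, set 3) → L1-HIT  vc=[31]
10: 0x9a (blk 19, set 3) → L1-HIT  vc=[31]
11: 0x98 (blk 19, set 3) → L1-HIT  vc=[31]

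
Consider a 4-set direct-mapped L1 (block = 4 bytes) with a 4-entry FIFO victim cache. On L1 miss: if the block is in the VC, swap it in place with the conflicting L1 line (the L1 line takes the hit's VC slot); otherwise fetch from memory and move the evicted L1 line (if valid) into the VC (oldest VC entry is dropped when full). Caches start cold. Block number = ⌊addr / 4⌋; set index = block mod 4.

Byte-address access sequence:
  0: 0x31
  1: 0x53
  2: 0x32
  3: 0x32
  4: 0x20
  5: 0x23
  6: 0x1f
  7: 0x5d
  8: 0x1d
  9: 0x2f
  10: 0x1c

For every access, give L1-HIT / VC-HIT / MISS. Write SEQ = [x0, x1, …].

#0 0x31→b12/s0 MISS; vc=[]
#1 0x53→b20/s0 MISS; vc=[12]
#2 0x32→b12/s0 VC-HIT; vc=[20]
#3 0x32→b12/s0 L1-HIT; vc=[20]
#4 0x20→b8/s0 MISS; vc=[20,12]
#5 0x23→b8/s0 L1-HIT; vc=[20,12]
#6 0x1f→b7/s3 MISS; vc=[20,12]
#7 0x5d→b23/s3 MISS; vc=[20,12,7]
#8 0x1d→b7/s3 VC-HIT; vc=[20,12,23]
#9 0x2f→b11/s3 MISS; vc=[20,12,23,7]
#10 0x1c→b7/s3 VC-HIT; vc=[20,12,23,11]

SEQ = [MISS, MISS, VC-HIT, L1-HIT, MISS, L1-HIT, MISS, MISS, VC-HIT, MISS, VC-HIT]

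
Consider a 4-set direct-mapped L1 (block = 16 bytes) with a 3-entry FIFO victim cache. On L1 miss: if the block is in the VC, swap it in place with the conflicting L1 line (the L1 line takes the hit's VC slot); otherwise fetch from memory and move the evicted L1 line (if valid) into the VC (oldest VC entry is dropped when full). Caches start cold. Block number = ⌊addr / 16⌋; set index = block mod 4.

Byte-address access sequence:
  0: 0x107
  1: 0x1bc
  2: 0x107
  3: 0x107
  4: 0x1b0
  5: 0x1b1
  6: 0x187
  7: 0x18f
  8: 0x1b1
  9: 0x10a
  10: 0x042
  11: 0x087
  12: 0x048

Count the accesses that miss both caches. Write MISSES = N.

#0 0x107→b16/s0 MISS; vc=[]
#1 0x1bc→b27/s3 MISS; vc=[]
#2 0x107→b16/s0 L1-HIT; vc=[]
#3 0x107→b16/s0 L1-HIT; vc=[]
#4 0x1b0→b27/s3 L1-HIT; vc=[]
#5 0x1b1→b27/s3 L1-HIT; vc=[]
#6 0x187→b24/s0 MISS; vc=[16]
#7 0x18f→b24/s0 L1-HIT; vc=[16]
#8 0x1b1→b27/s3 L1-HIT; vc=[16]
#9 0x10a→b16/s0 VC-HIT; vc=[24]
#10 0x42→b4/s0 MISS; vc=[24,16]
#11 0x87→b8/s0 MISS; vc=[24,16,4]
#12 0x48→b4/s0 VC-HIT; vc=[24,16,8]

MISSES = 5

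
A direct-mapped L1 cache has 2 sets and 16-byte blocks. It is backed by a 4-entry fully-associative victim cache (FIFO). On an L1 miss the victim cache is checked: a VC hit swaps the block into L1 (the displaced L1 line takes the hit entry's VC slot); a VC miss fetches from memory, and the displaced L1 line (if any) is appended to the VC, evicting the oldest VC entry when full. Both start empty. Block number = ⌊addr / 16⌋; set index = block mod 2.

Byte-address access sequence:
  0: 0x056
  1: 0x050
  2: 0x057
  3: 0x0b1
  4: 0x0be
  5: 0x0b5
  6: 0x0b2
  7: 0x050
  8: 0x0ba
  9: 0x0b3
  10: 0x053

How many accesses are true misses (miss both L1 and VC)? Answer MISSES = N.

  [0] addr=0x56 blk=5 s=1: MISS | VC []
  [1] addr=0x50 blk=5 s=1: L1-HIT | VC []
  [2] addr=0x57 blk=5 s=1: L1-HIT | VC []
  [3] addr=0xb1 blk=11 s=1: MISS | VC [5]
  [4] addr=0xbe blk=11 s=1: L1-HIT | VC [5]
  [5] addr=0xb5 blk=11 s=1: L1-HIT | VC [5]
  [6] addr=0xb2 blk=11 s=1: L1-HIT | VC [5]
  [7] addr=0x50 blk=5 s=1: VC-HIT | VC [11]
  [8] addr=0xba blk=11 s=1: VC-HIT | VC [5]
  [9] addr=0xb3 blk=11 s=1: L1-HIT | VC [5]
  [10] addr=0x53 blk=5 s=1: VC-HIT | VC [11]

MISSES = 2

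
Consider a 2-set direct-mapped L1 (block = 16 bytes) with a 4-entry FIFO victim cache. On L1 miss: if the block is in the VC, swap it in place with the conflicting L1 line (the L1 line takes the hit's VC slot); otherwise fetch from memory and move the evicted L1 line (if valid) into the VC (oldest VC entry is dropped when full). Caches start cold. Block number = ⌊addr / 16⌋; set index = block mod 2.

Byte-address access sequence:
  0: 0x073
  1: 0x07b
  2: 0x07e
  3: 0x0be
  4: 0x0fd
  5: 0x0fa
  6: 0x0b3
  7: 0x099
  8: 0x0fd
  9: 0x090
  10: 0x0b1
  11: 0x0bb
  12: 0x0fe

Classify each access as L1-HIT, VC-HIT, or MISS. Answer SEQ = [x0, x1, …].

SEQ = [MISS, L1-HIT, L1-HIT, MISS, MISS, L1-HIT, VC-HIT, MISS, VC-HIT, VC-HIT, VC-HIT, L1-HIT, VC-HIT]

  [0] addr=0x73 blk=7 s=1: MISS | VC []
  [1] addr=0x7b blk=7 s=1: L1-HIT | VC []
  [2] addr=0x7e blk=7 s=1: L1-HIT | VC []
  [3] addr=0xbe blk=11 s=1: MISS | VC [7]
  [4] addr=0xfd blk=15 s=1: MISS | VC [7, 11]
  [5] addr=0xfa blk=15 s=1: L1-HIT | VC [7, 11]
  [6] addr=0xb3 blk=11 s=1: VC-HIT | VC [7, 15]
  [7] addr=0x99 blk=9 s=1: MISS | VC [7, 15, 11]
  [8] addr=0xfd blk=15 s=1: VC-HIT | VC [7, 9, 11]
  [9] addr=0x90 blk=9 s=1: VC-HIT | VC [7, 15, 11]
  [10] addr=0xb1 blk=11 s=1: VC-HIT | VC [7, 15, 9]
  [11] addr=0xbb blk=11 s=1: L1-HIT | VC [7, 15, 9]
  [12] addr=0xfe blk=15 s=1: VC-HIT | VC [7, 11, 9]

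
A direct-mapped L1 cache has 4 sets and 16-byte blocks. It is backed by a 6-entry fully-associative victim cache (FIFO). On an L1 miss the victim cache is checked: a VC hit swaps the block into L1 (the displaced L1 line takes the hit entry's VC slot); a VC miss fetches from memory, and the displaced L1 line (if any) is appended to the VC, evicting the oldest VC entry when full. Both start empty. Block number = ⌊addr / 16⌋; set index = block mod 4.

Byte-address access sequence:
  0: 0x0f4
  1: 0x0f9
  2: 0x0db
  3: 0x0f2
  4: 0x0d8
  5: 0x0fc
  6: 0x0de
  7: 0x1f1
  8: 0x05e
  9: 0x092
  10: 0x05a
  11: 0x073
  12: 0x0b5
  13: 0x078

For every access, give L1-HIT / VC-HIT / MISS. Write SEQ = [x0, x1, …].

SEQ = [MISS, L1-HIT, MISS, L1-HIT, L1-HIT, L1-HIT, L1-HIT, MISS, MISS, MISS, VC-HIT, MISS, MISS, VC-HIT]

#0 0xf4→b15/s3 MISS; vc=[]
#1 0xf9→b15/s3 L1-HIT; vc=[]
#2 0xdb→b13/s1 MISS; vc=[]
#3 0xf2→b15/s3 L1-HIT; vc=[]
#4 0xd8→b13/s1 L1-HIT; vc=[]
#5 0xfc→b15/s3 L1-HIT; vc=[]
#6 0xde→b13/s1 L1-HIT; vc=[]
#7 0x1f1→b31/s3 MISS; vc=[15]
#8 0x5e→b5/s1 MISS; vc=[15,13]
#9 0x92→b9/s1 MISS; vc=[15,13,5]
#10 0x5a→b5/s1 VC-HIT; vc=[15,13,9]
#11 0x73→b7/s3 MISS; vc=[15,13,9,31]
#12 0xb5→b11/s3 MISS; vc=[15,13,9,31,7]
#13 0x78→b7/s3 VC-HIT; vc=[15,13,9,31,11]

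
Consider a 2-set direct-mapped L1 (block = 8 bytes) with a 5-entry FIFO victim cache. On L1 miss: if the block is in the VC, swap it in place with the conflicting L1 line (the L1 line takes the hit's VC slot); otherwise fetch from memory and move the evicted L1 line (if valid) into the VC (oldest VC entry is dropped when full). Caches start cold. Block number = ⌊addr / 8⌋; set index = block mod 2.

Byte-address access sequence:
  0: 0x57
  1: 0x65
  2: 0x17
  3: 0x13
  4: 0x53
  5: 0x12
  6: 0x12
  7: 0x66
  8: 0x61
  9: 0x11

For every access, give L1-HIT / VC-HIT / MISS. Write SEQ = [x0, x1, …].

0: 0x57 (blk 10, set 0) → MISS  vc=[]
1: 0x65 (blk 12, set 0) → MISS  vc=[10]
2: 0x17 (blk 2, set 0) → MISS  vc=[10, 12]
3: 0x13 (blk 2, set 0) → L1-HIT  vc=[10, 12]
4: 0x53 (blk 10, set 0) → VC-HIT  vc=[2, 12]
5: 0x12 (blk 2, set 0) → VC-HIT  vc=[10, 12]
6: 0x12 (blk 2, set 0) → L1-HIT  vc=[10, 12]
7: 0x66 (blk 12, set 0) → VC-HIT  vc=[10, 2]
8: 0x61 (blk 12, set 0) → L1-HIT  vc=[10, 2]
9: 0x11 (blk 2, set 0) → VC-HIT  vc=[10, 12]

SEQ = [MISS, MISS, MISS, L1-HIT, VC-HIT, VC-HIT, L1-HIT, VC-HIT, L1-HIT, VC-HIT]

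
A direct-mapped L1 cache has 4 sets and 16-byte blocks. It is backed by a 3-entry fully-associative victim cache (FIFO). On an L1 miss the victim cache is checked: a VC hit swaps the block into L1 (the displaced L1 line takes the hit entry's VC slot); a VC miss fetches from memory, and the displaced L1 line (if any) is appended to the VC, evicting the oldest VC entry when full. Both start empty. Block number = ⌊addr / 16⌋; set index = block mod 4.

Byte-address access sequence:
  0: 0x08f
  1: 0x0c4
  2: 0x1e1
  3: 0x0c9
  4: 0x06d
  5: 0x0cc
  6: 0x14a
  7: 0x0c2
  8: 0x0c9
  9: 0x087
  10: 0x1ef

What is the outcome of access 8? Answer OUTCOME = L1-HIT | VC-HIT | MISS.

OUTCOME = L1-HIT

  [0] addr=0x8f blk=8 s=0: MISS | VC []
  [1] addr=0xc4 blk=12 s=0: MISS | VC [8]
  [2] addr=0x1e1 blk=30 s=2: MISS | VC [8]
  [3] addr=0xc9 blk=12 s=0: L1-HIT | VC [8]
  [4] addr=0x6d blk=6 s=2: MISS | VC [8, 30]
  [5] addr=0xcc blk=12 s=0: L1-HIT | VC [8, 30]
  [6] addr=0x14a blk=20 s=0: MISS | VC [8, 30, 12]
  [7] addr=0xc2 blk=12 s=0: VC-HIT | VC [8, 30, 20]
  [8] addr=0xc9 blk=12 s=0: L1-HIT | VC [8, 30, 20]
  [9] addr=0x87 blk=8 s=0: VC-HIT | VC [12, 30, 20]
  [10] addr=0x1ef blk=30 s=2: VC-HIT | VC [12, 6, 20]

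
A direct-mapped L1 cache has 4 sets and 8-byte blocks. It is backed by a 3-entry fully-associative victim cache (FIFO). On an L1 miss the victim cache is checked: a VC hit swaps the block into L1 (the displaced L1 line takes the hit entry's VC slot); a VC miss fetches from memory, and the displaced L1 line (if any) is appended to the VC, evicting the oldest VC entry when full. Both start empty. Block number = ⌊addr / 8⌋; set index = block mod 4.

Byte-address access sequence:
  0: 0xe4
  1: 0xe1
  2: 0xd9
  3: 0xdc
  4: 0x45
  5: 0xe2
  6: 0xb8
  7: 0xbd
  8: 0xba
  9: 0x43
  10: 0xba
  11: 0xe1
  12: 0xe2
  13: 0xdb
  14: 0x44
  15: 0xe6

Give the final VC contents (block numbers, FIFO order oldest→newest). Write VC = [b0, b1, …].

  [0] addr=0xe4 blk=28 s=0: MISS | VC []
  [1] addr=0xe1 blk=28 s=0: L1-HIT | VC []
  [2] addr=0xd9 blk=27 s=3: MISS | VC []
  [3] addr=0xdc blk=27 s=3: L1-HIT | VC []
  [4] addr=0x45 blk=8 s=0: MISS | VC [28]
  [5] addr=0xe2 blk=28 s=0: VC-HIT | VC [8]
  [6] addr=0xb8 blk=23 s=3: MISS | VC [8, 27]
  [7] addr=0xbd blk=23 s=3: L1-HIT | VC [8, 27]
  [8] addr=0xba blk=23 s=3: L1-HIT | VC [8, 27]
  [9] addr=0x43 blk=8 s=0: VC-HIT | VC [28, 27]
  [10] addr=0xba blk=23 s=3: L1-HIT | VC [28, 27]
  [11] addr=0xe1 blk=28 s=0: VC-HIT | VC [8, 27]
  [12] addr=0xe2 blk=28 s=0: L1-HIT | VC [8, 27]
  [13] addr=0xdb blk=27 s=3: VC-HIT | VC [8, 23]
  [14] addr=0x44 blk=8 s=0: VC-HIT | VC [28, 23]
  [15] addr=0xe6 blk=28 s=0: VC-HIT | VC [8, 23]

VC = [8, 23]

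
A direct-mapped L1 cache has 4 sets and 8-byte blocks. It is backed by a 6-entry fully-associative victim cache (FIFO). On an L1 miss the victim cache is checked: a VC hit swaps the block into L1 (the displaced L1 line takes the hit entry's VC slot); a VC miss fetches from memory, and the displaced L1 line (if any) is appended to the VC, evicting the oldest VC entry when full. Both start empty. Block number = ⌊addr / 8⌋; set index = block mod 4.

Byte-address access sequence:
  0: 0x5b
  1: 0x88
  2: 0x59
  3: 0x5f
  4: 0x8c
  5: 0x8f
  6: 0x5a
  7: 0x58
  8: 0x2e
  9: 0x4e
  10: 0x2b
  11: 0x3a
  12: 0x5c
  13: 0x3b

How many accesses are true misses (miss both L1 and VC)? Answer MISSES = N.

0: 0x5b (blk 11, set 3) → MISS  vc=[]
1: 0x88 (blk 17, set 1) → MISS  vc=[]
2: 0x59 (blk 11, set 3) → L1-HIT  vc=[]
3: 0x5f (blk 11, set 3) → L1-HIT  vc=[]
4: 0x8c (blk 17, set 1) → L1-HIT  vc=[]
5: 0x8f (blk 17, set 1) → L1-HIT  vc=[]
6: 0x5a (blk 11, set 3) → L1-HIT  vc=[]
7: 0x58 (blk 11, set 3) → L1-HIT  vc=[]
8: 0x2e (blk 5, set 1) → MISS  vc=[17]
9: 0x4e (blk 9, set 1) → MISS  vc=[17, 5]
10: 0x2b (blk 5, set 1) → VC-HIT  vc=[17, 9]
11: 0x3a (blk 7, set 3) → MISS  vc=[17, 9, 11]
12: 0x5c (blk 11, set 3) → VC-HIT  vc=[17, 9, 7]
13: 0x3b (blk 7, set 3) → VC-HIT  vc=[17, 9, 11]

MISSES = 5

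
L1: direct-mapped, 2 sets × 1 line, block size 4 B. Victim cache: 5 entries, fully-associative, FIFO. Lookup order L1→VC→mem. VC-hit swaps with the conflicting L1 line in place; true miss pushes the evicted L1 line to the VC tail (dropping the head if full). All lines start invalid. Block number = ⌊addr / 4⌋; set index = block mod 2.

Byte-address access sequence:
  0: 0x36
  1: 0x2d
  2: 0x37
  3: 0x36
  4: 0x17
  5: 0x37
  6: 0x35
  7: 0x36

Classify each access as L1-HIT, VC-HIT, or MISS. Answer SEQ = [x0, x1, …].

#0 0x36→b13/s1 MISS; vc=[]
#1 0x2d→b11/s1 MISS; vc=[13]
#2 0x37→b13/s1 VC-HIT; vc=[11]
#3 0x36→b13/s1 L1-HIT; vc=[11]
#4 0x17→b5/s1 MISS; vc=[11,13]
#5 0x37→b13/s1 VC-HIT; vc=[11,5]
#6 0x35→b13/s1 L1-HIT; vc=[11,5]
#7 0x36→b13/s1 L1-HIT; vc=[11,5]

SEQ = [MISS, MISS, VC-HIT, L1-HIT, MISS, VC-HIT, L1-HIT, L1-HIT]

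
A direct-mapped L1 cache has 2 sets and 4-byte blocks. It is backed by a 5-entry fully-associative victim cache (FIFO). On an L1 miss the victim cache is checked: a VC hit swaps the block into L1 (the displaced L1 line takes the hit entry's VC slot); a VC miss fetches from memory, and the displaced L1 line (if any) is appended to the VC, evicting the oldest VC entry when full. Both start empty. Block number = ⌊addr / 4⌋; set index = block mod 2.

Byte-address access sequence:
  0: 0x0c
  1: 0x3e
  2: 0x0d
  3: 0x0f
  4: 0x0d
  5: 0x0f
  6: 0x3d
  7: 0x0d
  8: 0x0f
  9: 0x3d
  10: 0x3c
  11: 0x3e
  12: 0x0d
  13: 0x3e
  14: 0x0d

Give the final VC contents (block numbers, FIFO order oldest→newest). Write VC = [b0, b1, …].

#0 0xc→b3/s1 MISS; vc=[]
#1 0x3e→b15/s1 MISS; vc=[3]
#2 0xd→b3/s1 VC-HIT; vc=[15]
#3 0xf→b3/s1 L1-HIT; vc=[15]
#4 0xd→b3/s1 L1-HIT; vc=[15]
#5 0xf→b3/s1 L1-HIT; vc=[15]
#6 0x3d→b15/s1 VC-HIT; vc=[3]
#7 0xd→b3/s1 VC-HIT; vc=[15]
#8 0xf→b3/s1 L1-HIT; vc=[15]
#9 0x3d→b15/s1 VC-HIT; vc=[3]
#10 0x3c→b15/s1 L1-HIT; vc=[3]
#11 0x3e→b15/s1 L1-HIT; vc=[3]
#12 0xd→b3/s1 VC-HIT; vc=[15]
#13 0x3e→b15/s1 VC-HIT; vc=[3]
#14 0xd→b3/s1 VC-HIT; vc=[15]

VC = [15]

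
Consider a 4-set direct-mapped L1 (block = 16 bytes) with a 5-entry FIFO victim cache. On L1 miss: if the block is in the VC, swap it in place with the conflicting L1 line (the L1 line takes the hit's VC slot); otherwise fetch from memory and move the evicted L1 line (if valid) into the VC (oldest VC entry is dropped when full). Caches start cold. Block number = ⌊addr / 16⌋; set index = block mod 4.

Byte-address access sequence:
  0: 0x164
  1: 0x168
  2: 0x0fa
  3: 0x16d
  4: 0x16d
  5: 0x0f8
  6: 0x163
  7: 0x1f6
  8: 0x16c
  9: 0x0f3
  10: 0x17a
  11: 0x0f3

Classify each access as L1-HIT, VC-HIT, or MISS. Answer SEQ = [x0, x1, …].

SEQ = [MISS, L1-HIT, MISS, L1-HIT, L1-HIT, L1-HIT, L1-HIT, MISS, L1-HIT, VC-HIT, MISS, VC-HIT]

0: 0x164 (blk 22, set 2) → MISS  vc=[]
1: 0x168 (blk 22, set 2) → L1-HIT  vc=[]
2: 0xfa (blk 15, set 3) → MISS  vc=[]
3: 0x16d (blk 22, set 2) → L1-HIT  vc=[]
4: 0x16d (blk 22, set 2) → L1-HIT  vc=[]
5: 0xf8 (blk 15, set 3) → L1-HIT  vc=[]
6: 0x163 (blk 22, set 2) → L1-HIT  vc=[]
7: 0x1f6 (blk 31, set 3) → MISS  vc=[15]
8: 0x16c (blk 22, set 2) → L1-HIT  vc=[15]
9: 0xf3 (blk 15, set 3) → VC-HIT  vc=[31]
10: 0x17a (blk 23, set 3) → MISS  vc=[31, 15]
11: 0xf3 (blk 15, set 3) → VC-HIT  vc=[31, 23]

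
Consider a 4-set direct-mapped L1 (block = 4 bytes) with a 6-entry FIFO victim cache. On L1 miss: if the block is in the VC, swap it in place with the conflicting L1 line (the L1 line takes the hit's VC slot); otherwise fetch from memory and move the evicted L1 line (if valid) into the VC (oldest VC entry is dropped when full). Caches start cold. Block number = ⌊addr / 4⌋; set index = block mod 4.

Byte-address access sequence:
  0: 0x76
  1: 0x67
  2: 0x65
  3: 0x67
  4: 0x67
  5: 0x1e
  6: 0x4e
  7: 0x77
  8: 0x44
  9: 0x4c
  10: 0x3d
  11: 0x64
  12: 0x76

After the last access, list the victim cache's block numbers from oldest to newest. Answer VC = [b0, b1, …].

VC = [17, 7, 25, 19]

  [0] addr=0x76 blk=29 s=1: MISS | VC []
  [1] addr=0x67 blk=25 s=1: MISS | VC [29]
  [2] addr=0x65 blk=25 s=1: L1-HIT | VC [29]
  [3] addr=0x67 blk=25 s=1: L1-HIT | VC [29]
  [4] addr=0x67 blk=25 s=1: L1-HIT | VC [29]
  [5] addr=0x1e blk=7 s=3: MISS | VC [29]
  [6] addr=0x4e blk=19 s=3: MISS | VC [29, 7]
  [7] addr=0x77 blk=29 s=1: VC-HIT | VC [25, 7]
  [8] addr=0x44 blk=17 s=1: MISS | VC [25, 7, 29]
  [9] addr=0x4c blk=19 s=3: L1-HIT | VC [25, 7, 29]
  [10] addr=0x3d blk=15 s=3: MISS | VC [25, 7, 29, 19]
  [11] addr=0x64 blk=25 s=1: VC-HIT | VC [17, 7, 29, 19]
  [12] addr=0x76 blk=29 s=1: VC-HIT | VC [17, 7, 25, 19]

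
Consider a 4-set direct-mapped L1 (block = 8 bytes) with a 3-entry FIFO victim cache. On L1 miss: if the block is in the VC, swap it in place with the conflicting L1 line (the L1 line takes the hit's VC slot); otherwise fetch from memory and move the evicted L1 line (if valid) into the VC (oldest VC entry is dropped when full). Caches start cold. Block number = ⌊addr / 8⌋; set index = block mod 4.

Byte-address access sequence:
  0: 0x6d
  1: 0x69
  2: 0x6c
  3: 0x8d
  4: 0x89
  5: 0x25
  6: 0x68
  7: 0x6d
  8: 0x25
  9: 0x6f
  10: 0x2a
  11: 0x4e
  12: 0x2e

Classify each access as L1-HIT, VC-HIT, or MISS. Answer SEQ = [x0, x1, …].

  [0] addr=0x6d blk=13 s=1: MISS | VC []
  [1] addr=0x69 blk=13 s=1: L1-HIT | VC []
  [2] addr=0x6c blk=13 s=1: L1-HIT | VC []
  [3] addr=0x8d blk=17 s=1: MISS | VC [13]
  [4] addr=0x89 blk=17 s=1: L1-HIT | VC [13]
  [5] addr=0x25 blk=4 s=0: MISS | VC [13]
  [6] addr=0x68 blk=13 s=1: VC-HIT | VC [17]
  [7] addr=0x6d blk=13 s=1: L1-HIT | VC [17]
  [8] addr=0x25 blk=4 s=0: L1-HIT | VC [17]
  [9] addr=0x6f blk=13 s=1: L1-HIT | VC [17]
  [10] addr=0x2a blk=5 s=1: MISS | VC [17, 13]
  [11] addr=0x4e blk=9 s=1: MISS | VC [17, 13, 5]
  [12] addr=0x2e blk=5 s=1: VC-HIT | VC [17, 13, 9]

SEQ = [MISS, L1-HIT, L1-HIT, MISS, L1-HIT, MISS, VC-HIT, L1-HIT, L1-HIT, L1-HIT, MISS, MISS, VC-HIT]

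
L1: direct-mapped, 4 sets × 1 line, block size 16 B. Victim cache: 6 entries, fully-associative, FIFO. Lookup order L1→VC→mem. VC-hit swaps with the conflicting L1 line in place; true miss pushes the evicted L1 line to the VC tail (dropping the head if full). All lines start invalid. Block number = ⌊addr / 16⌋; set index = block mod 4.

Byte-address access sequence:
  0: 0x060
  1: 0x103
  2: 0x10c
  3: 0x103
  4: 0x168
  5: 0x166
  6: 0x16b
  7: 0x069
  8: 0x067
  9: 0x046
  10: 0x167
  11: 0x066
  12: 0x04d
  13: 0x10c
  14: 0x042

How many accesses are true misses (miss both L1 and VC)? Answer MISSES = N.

MISSES = 4

0: 0x60 (blk 6, set 2) → MISS  vc=[]
1: 0x103 (blk 16, set 0) → MISS  vc=[]
2: 0x10c (blk 16, set 0) → L1-HIT  vc=[]
3: 0x103 (blk 16, set 0) → L1-HIT  vc=[]
4: 0x168 (blk 22, set 2) → MISS  vc=[6]
5: 0x166 (blk 22, set 2) → L1-HIT  vc=[6]
6: 0x16b (blk 22, set 2) → L1-HIT  vc=[6]
7: 0x69 (blk 6, set 2) → VC-HIT  vc=[22]
8: 0x67 (blk 6, set 2) → L1-HIT  vc=[22]
9: 0x46 (blk 4, set 0) → MISS  vc=[22, 16]
10: 0x167 (blk 22, set 2) → VC-HIT  vc=[6, 16]
11: 0x66 (blk 6, set 2) → VC-HIT  vc=[22, 16]
12: 0x4d (blk 4, set 0) → L1-HIT  vc=[22, 16]
13: 0x10c (blk 16, set 0) → VC-HIT  vc=[22, 4]
14: 0x42 (blk 4, set 0) → VC-HIT  vc=[22, 16]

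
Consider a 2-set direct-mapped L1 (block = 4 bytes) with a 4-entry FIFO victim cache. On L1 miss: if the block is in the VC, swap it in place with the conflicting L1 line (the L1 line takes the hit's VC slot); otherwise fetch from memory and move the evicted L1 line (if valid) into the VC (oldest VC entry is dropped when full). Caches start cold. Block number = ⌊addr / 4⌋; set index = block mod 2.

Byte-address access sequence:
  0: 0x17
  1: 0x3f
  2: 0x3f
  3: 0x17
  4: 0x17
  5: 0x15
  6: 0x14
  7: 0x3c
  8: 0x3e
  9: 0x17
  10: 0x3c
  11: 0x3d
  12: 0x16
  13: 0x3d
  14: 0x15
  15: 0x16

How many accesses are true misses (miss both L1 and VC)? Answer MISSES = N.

  [0] addr=0x17 blk=5 s=1: MISS | VC []
  [1] addr=0x3f blk=15 s=1: MISS | VC [5]
  [2] addr=0x3f blk=15 s=1: L1-HIT | VC [5]
  [3] addr=0x17 blk=5 s=1: VC-HIT | VC [15]
  [4] addr=0x17 blk=5 s=1: L1-HIT | VC [15]
  [5] addr=0x15 blk=5 s=1: L1-HIT | VC [15]
  [6] addr=0x14 blk=5 s=1: L1-HIT | VC [15]
  [7] addr=0x3c blk=15 s=1: VC-HIT | VC [5]
  [8] addr=0x3e blk=15 s=1: L1-HIT | VC [5]
  [9] addr=0x17 blk=5 s=1: VC-HIT | VC [15]
  [10] addr=0x3c blk=15 s=1: VC-HIT | VC [5]
  [11] addr=0x3d blk=15 s=1: L1-HIT | VC [5]
  [12] addr=0x16 blk=5 s=1: VC-HIT | VC [15]
  [13] addr=0x3d blk=15 s=1: VC-HIT | VC [5]
  [14] addr=0x15 blk=5 s=1: VC-HIT | VC [15]
  [15] addr=0x16 blk=5 s=1: L1-HIT | VC [15]

MISSES = 2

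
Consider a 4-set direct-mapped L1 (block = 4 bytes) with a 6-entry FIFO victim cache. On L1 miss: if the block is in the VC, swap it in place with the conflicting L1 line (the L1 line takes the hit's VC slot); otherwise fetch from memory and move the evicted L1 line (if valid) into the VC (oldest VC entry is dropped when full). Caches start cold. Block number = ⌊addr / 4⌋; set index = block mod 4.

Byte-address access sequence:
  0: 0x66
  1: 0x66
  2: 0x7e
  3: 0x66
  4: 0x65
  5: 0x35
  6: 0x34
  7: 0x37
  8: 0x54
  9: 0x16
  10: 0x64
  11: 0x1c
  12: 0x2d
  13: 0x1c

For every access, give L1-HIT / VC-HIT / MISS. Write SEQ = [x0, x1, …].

SEQ = [MISS, L1-HIT, MISS, L1-HIT, L1-HIT, MISS, L1-HIT, L1-HIT, MISS, MISS, VC-HIT, MISS, MISS, VC-HIT]

  [0] addr=0x66 blk=25 s=1: MISS | VC []
  [1] addr=0x66 blk=25 s=1: L1-HIT | VC []
  [2] addr=0x7e blk=31 s=3: MISS | VC []
  [3] addr=0x66 blk=25 s=1: L1-HIT | VC []
  [4] addr=0x65 blk=25 s=1: L1-HIT | VC []
  [5] addr=0x35 blk=13 s=1: MISS | VC [25]
  [6] addr=0x34 blk=13 s=1: L1-HIT | VC [25]
  [7] addr=0x37 blk=13 s=1: L1-HIT | VC [25]
  [8] addr=0x54 blk=21 s=1: MISS | VC [25, 13]
  [9] addr=0x16 blk=5 s=1: MISS | VC [25, 13, 21]
  [10] addr=0x64 blk=25 s=1: VC-HIT | VC [5, 13, 21]
  [11] addr=0x1c blk=7 s=3: MISS | VC [5, 13, 21, 31]
  [12] addr=0x2d blk=11 s=3: MISS | VC [5, 13, 21, 31, 7]
  [13] addr=0x1c blk=7 s=3: VC-HIT | VC [5, 13, 21, 31, 11]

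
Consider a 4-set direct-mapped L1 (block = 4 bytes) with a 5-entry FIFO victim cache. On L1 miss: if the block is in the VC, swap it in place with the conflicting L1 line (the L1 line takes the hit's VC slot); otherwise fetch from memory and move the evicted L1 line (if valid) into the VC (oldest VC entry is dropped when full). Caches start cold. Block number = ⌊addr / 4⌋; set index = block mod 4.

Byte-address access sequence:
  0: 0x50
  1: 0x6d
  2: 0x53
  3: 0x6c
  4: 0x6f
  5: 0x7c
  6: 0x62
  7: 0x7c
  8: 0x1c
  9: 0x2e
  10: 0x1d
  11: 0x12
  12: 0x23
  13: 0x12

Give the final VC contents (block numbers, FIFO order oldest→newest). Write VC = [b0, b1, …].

  [0] addr=0x50 blk=20 s=0: MISS | VC []
  [1] addr=0x6d blk=27 s=3: MISS | VC []
  [2] addr=0x53 blk=20 s=0: L1-HIT | VC []
  [3] addr=0x6c blk=27 s=3: L1-HIT | VC []
  [4] addr=0x6f blk=27 s=3: L1-HIT | VC []
  [5] addr=0x7c blk=31 s=3: MISS | VC [27]
  [6] addr=0x62 blk=24 s=0: MISS | VC [27, 20]
  [7] addr=0x7c blk=31 s=3: L1-HIT | VC [27, 20]
  [8] addr=0x1c blk=7 s=3: MISS | VC [27, 20, 31]
  [9] addr=0x2e blk=11 s=3: MISS | VC [27, 20, 31, 7]
  [10] addr=0x1d blk=7 s=3: VC-HIT | VC [27, 20, 31, 11]
  [11] addr=0x12 blk=4 s=0: MISS | VC [27, 20, 31, 11, 24]
  [12] addr=0x23 blk=8 s=0: MISS | VC [20, 31, 11, 24, 4]
  [13] addr=0x12 blk=4 s=0: VC-HIT | VC [20, 31, 11, 24, 8]

VC = [20, 31, 11, 24, 8]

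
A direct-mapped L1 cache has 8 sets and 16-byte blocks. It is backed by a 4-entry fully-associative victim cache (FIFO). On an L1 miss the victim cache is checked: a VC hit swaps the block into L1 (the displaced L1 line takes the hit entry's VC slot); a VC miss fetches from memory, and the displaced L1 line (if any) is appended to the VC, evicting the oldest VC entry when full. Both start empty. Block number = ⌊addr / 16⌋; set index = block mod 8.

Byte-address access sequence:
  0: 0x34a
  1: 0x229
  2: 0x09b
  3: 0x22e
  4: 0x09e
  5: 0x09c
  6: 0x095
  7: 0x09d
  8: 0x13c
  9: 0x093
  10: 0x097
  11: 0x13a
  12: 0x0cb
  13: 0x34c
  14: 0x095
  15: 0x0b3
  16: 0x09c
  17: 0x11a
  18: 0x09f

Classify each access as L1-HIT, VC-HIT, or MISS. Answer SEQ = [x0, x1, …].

SEQ = [MISS, MISS, MISS, L1-HIT, L1-HIT, L1-HIT, L1-HIT, L1-HIT, MISS, L1-HIT, L1-HIT, L1-HIT, MISS, VC-HIT, L1-HIT, MISS, L1-HIT, MISS, VC-HIT]

0: 0x34a (blk 52, set 4) → MISS  vc=[]
1: 0x229 (blk 34, set 2) → MISS  vc=[]
2: 0x9b (blk 9, set 1) → MISS  vc=[]
3: 0x22e (blk 34, set 2) → L1-HIT  vc=[]
4: 0x9e (blk 9, set 1) → L1-HIT  vc=[]
5: 0x9c (blk 9, set 1) → L1-HIT  vc=[]
6: 0x95 (blk 9, set 1) → L1-HIT  vc=[]
7: 0x9d (blk 9, set 1) → L1-HIT  vc=[]
8: 0x13c (blk 19, set 3) → MISS  vc=[]
9: 0x93 (blk 9, set 1) → L1-HIT  vc=[]
10: 0x97 (blk 9, set 1) → L1-HIT  vc=[]
11: 0x13a (blk 19, set 3) → L1-HIT  vc=[]
12: 0xcb (blk 12, set 4) → MISS  vc=[52]
13: 0x34c (blk 52, set 4) → VC-HIT  vc=[12]
14: 0x95 (blk 9, set 1) → L1-HIT  vc=[12]
15: 0xb3 (blk 11, set 3) → MISS  vc=[12, 19]
16: 0x9c (blk 9, set 1) → L1-HIT  vc=[12, 19]
17: 0x11a (blk 17, set 1) → MISS  vc=[12, 19, 9]
18: 0x9f (blk 9, set 1) → VC-HIT  vc=[12, 19, 17]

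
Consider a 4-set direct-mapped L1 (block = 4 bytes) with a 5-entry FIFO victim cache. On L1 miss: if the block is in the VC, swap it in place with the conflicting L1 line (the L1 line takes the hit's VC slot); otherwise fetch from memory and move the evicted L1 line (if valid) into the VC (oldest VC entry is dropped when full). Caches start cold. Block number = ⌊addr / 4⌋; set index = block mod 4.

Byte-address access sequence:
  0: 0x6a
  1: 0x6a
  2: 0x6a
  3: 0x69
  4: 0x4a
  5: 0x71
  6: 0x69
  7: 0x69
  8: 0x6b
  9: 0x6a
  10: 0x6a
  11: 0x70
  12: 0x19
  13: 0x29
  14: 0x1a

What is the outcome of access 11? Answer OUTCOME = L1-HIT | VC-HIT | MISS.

  [0] addr=0x6a blk=26 s=2: MISS | VC []
  [1] addr=0x6a blk=26 s=2: L1-HIT | VC []
  [2] addr=0x6a blk=26 s=2: L1-HIT | VC []
  [3] addr=0x69 blk=26 s=2: L1-HIT | VC []
  [4] addr=0x4a blk=18 s=2: MISS | VC [26]
  [5] addr=0x71 blk=28 s=0: MISS | VC [26]
  [6] addr=0x69 blk=26 s=2: VC-HIT | VC [18]
  [7] addr=0x69 blk=26 s=2: L1-HIT | VC [18]
  [8] addr=0x6b blk=26 s=2: L1-HIT | VC [18]
  [9] addr=0x6a blk=26 s=2: L1-HIT | VC [18]
  [10] addr=0x6a blk=26 s=2: L1-HIT | VC [18]
  [11] addr=0x70 blk=28 s=0: L1-HIT | VC [18]
  [12] addr=0x19 blk=6 s=2: MISS | VC [18, 26]
  [13] addr=0x29 blk=10 s=2: MISS | VC [18, 26, 6]
  [14] addr=0x1a blk=6 s=2: VC-HIT | VC [18, 26, 10]

OUTCOME = L1-HIT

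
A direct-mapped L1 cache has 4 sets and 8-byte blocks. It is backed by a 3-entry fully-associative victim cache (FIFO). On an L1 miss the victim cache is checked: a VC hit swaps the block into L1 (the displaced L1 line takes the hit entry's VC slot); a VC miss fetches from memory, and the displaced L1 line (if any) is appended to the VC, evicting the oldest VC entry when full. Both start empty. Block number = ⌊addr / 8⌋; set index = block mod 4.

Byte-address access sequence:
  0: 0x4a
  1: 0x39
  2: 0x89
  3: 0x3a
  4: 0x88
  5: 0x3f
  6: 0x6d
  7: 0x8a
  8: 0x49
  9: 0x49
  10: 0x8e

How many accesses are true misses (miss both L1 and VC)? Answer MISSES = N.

  [0] addr=0x4a blk=9 s=1: MISS | VC []
  [1] addr=0x39 blk=7 s=3: MISS | VC []
  [2] addr=0x89 blk=17 s=1: MISS | VC [9]
  [3] addr=0x3a blk=7 s=3: L1-HIT | VC [9]
  [4] addr=0x88 blk=17 s=1: L1-HIT | VC [9]
  [5] addr=0x3f blk=7 s=3: L1-HIT | VC [9]
  [6] addr=0x6d blk=13 s=1: MISS | VC [9, 17]
  [7] addr=0x8a blk=17 s=1: VC-HIT | VC [9, 13]
  [8] addr=0x49 blk=9 s=1: VC-HIT | VC [17, 13]
  [9] addr=0x49 blk=9 s=1: L1-HIT | VC [17, 13]
  [10] addr=0x8e blk=17 s=1: VC-HIT | VC [9, 13]

MISSES = 4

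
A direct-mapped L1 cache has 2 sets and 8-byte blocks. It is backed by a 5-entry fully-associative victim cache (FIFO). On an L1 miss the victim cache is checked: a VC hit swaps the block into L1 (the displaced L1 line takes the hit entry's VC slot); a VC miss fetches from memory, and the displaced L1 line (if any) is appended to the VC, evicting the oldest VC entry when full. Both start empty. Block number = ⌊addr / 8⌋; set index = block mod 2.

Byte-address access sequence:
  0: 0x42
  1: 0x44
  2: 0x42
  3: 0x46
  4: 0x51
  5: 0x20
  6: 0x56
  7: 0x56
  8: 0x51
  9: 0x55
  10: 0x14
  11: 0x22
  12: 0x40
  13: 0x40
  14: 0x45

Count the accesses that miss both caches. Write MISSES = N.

#0 0x42→b8/s0 MISS; vc=[]
#1 0x44→b8/s0 L1-HIT; vc=[]
#2 0x42→b8/s0 L1-HIT; vc=[]
#3 0x46→b8/s0 L1-HIT; vc=[]
#4 0x51→b10/s0 MISS; vc=[8]
#5 0x20→b4/s0 MISS; vc=[8,10]
#6 0x56→b10/s0 VC-HIT; vc=[8,4]
#7 0x56→b10/s0 L1-HIT; vc=[8,4]
#8 0x51→b10/s0 L1-HIT; vc=[8,4]
#9 0x55→b10/s0 L1-HIT; vc=[8,4]
#10 0x14→b2/s0 MISS; vc=[8,4,10]
#11 0x22→b4/s0 VC-HIT; vc=[8,2,10]
#12 0x40→b8/s0 VC-HIT; vc=[4,2,10]
#13 0x40→b8/s0 L1-HIT; vc=[4,2,10]
#14 0x45→b8/s0 L1-HIT; vc=[4,2,10]

MISSES = 4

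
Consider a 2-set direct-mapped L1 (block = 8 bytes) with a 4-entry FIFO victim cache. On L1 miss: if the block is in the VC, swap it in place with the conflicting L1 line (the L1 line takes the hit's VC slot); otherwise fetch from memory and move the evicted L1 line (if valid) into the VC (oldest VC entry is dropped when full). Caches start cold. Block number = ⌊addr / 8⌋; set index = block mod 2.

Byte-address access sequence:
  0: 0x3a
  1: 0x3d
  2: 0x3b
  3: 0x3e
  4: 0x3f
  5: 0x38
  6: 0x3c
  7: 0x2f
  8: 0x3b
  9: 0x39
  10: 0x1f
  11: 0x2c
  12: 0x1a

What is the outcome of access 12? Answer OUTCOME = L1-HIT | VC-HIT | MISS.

  [0] addr=0x3a blk=7 s=1: MISS | VC []
  [1] addr=0x3d blk=7 s=1: L1-HIT | VC []
  [2] addr=0x3b blk=7 s=1: L1-HIT | VC []
  [3] addr=0x3e blk=7 s=1: L1-HIT | VC []
  [4] addr=0x3f blk=7 s=1: L1-HIT | VC []
  [5] addr=0x38 blk=7 s=1: L1-HIT | VC []
  [6] addr=0x3c blk=7 s=1: L1-HIT | VC []
  [7] addr=0x2f blk=5 s=1: MISS | VC [7]
  [8] addr=0x3b blk=7 s=1: VC-HIT | VC [5]
  [9] addr=0x39 blk=7 s=1: L1-HIT | VC [5]
  [10] addr=0x1f blk=3 s=1: MISS | VC [5, 7]
  [11] addr=0x2c blk=5 s=1: VC-HIT | VC [3, 7]
  [12] addr=0x1a blk=3 s=1: VC-HIT | VC [5, 7]

OUTCOME = VC-HIT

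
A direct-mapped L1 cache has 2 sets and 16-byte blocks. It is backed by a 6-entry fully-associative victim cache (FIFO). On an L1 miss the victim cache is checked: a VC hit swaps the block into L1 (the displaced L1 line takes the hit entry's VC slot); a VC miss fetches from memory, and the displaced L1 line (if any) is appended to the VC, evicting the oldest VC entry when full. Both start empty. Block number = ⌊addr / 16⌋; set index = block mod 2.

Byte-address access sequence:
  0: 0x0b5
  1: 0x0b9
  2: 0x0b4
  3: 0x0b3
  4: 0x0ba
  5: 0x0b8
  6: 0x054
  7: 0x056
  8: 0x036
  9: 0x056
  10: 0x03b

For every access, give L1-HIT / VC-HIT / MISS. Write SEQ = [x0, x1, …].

#0 0xb5→b11/s1 MISS; vc=[]
#1 0xb9→b11/s1 L1-HIT; vc=[]
#2 0xb4→b11/s1 L1-HIT; vc=[]
#3 0xb3→b11/s1 L1-HIT; vc=[]
#4 0xba→b11/s1 L1-HIT; vc=[]
#5 0xb8→b11/s1 L1-HIT; vc=[]
#6 0x54→b5/s1 MISS; vc=[11]
#7 0x56→b5/s1 L1-HIT; vc=[11]
#8 0x36→b3/s1 MISS; vc=[11,5]
#9 0x56→b5/s1 VC-HIT; vc=[11,3]
#10 0x3b→b3/s1 VC-HIT; vc=[11,5]

SEQ = [MISS, L1-HIT, L1-HIT, L1-HIT, L1-HIT, L1-HIT, MISS, L1-HIT, MISS, VC-HIT, VC-HIT]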